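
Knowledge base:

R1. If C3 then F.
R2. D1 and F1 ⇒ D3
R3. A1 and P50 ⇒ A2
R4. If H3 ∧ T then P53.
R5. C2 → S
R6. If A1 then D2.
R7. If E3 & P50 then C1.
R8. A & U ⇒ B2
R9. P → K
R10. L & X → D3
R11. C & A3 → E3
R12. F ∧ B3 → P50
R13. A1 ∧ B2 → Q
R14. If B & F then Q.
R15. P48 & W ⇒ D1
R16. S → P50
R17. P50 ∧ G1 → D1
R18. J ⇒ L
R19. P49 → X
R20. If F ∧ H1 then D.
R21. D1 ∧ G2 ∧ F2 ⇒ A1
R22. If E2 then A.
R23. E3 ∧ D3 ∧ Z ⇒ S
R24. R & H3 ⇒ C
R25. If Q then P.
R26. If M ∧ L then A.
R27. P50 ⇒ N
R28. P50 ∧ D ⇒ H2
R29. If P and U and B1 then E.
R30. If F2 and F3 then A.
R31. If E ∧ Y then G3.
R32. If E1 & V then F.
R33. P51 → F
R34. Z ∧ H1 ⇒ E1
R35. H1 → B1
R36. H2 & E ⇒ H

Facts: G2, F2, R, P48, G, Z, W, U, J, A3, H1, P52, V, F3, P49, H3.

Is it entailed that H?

Yes

D1  (by R15: P48, W)
L  (by R18: J)
X  (by R19: P49)
A1  (by R21: D1, G2, F2)
C  (by R24: R, H3)
A  (by R30: F2, F3)
E1  (by R34: Z, H1)
B1  (by R35: H1)
B2  (by R8: A, U)
D3  (by R10: L, X)
E3  (by R11: C, A3)
Q  (by R13: A1, B2)
S  (by R23: E3, D3, Z)
P  (by R25: Q)
E  (by R29: P, U, B1)
F  (by R32: E1, V)
P50  (by R16: S)
D  (by R20: F, H1)
H2  (by R28: P50, D)
H  (by R36: H2, E)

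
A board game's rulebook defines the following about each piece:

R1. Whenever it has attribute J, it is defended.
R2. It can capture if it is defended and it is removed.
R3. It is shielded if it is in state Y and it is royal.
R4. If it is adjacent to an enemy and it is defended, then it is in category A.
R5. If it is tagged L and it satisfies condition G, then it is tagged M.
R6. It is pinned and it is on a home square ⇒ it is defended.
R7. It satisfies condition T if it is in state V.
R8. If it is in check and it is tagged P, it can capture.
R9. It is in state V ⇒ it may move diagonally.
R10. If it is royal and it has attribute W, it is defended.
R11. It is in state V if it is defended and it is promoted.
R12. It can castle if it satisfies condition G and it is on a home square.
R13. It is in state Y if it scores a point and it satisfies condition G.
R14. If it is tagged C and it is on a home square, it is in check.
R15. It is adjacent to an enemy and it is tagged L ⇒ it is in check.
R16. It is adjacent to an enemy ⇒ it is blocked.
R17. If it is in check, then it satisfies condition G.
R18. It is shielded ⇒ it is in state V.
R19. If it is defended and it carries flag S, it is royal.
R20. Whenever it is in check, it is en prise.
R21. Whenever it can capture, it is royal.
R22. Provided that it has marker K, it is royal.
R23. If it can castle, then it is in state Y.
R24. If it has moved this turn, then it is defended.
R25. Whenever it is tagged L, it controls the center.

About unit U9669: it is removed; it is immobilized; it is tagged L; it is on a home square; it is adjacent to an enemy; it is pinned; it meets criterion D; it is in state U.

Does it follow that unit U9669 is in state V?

By R6 (it is pinned, it is on a home square): it is defended.
By R15 (it is adjacent to an enemy, it is tagged L): it is in check.
By R17 (it is in check): it satisfies condition G.
By R2 (it is defended, it is removed): it can capture.
By R12 (it satisfies condition G, it is on a home square): it can castle.
By R21 (it can capture): it is royal.
By R23 (it can castle): it is in state Y.
By R3 (it is in state Y, it is royal): it is shielded.
By R18 (it is shielded): it is in state V.

Yes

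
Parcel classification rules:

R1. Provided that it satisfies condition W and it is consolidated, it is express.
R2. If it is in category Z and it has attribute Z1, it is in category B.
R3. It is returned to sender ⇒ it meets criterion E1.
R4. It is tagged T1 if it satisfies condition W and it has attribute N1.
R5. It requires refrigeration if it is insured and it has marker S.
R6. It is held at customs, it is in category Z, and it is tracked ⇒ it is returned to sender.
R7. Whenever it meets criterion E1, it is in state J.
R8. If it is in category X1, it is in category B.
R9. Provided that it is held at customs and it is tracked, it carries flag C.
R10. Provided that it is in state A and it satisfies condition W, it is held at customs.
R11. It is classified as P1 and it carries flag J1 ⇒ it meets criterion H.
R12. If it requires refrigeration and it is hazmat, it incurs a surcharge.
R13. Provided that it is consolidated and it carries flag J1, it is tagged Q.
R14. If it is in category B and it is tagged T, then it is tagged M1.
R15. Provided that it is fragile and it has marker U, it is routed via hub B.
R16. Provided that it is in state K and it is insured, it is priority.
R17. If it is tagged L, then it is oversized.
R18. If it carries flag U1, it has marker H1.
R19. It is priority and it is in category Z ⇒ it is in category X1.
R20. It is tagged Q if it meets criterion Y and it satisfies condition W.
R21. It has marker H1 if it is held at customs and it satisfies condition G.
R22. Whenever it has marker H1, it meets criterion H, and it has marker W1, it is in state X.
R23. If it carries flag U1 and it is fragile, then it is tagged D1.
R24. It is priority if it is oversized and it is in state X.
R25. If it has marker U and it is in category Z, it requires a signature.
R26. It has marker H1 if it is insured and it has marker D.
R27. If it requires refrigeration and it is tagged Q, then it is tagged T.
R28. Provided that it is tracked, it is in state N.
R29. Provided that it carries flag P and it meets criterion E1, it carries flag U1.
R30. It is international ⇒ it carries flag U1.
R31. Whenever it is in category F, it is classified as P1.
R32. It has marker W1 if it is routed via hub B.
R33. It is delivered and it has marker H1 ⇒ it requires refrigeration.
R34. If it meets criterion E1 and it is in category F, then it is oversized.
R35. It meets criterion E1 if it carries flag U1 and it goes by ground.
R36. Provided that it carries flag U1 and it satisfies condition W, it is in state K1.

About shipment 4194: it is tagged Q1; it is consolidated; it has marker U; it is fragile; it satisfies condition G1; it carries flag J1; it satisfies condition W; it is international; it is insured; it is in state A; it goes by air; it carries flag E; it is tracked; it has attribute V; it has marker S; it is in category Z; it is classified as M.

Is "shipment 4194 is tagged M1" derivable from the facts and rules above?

Forward chaining from the given facts derives: is express, requires refrigeration, is held at customs, is tagged Q, is routed via hub B, requires a signature, is tagged T, is in state N, carries flag U1, has marker W1, is in state K1, is returned to sender, carries flag C, has marker H1, is tagged D1, meets criterion E1, is in state J.
The only rule concluding "it is tagged M1" is R14, which needs "it is in category B"; that is never established.

No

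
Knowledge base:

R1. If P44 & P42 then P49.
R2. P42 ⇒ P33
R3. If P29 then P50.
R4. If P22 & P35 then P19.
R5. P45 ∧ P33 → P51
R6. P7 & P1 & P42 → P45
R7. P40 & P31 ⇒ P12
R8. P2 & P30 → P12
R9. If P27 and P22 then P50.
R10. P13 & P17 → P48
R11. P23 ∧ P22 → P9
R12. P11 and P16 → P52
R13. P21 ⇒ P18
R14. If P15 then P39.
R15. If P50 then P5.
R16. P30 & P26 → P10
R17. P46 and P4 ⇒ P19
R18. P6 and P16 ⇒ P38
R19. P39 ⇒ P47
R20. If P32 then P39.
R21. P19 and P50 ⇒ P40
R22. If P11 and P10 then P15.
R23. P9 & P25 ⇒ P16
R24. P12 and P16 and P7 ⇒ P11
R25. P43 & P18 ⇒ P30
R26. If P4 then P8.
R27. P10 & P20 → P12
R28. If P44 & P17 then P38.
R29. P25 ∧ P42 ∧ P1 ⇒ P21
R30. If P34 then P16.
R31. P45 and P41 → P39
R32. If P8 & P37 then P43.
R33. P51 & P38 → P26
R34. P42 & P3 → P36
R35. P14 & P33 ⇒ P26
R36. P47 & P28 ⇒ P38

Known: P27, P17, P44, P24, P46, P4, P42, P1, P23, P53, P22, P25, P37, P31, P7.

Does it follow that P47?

P33  (by R2: P42)
P45  (by R6: P7, P1, P42)
P50  (by R9: P27, P22)
P9  (by R11: P23, P22)
P19  (by R17: P46, P4)
P40  (by R21: P19, P50)
P16  (by R23: P9, P25)
P8  (by R26: P4)
P38  (by R28: P44, P17)
P21  (by R29: P25, P42, P1)
P43  (by R32: P8, P37)
P51  (by R5: P45, P33)
P12  (by R7: P40, P31)
P18  (by R13: P21)
P11  (by R24: P12, P16, P7)
P30  (by R25: P43, P18)
P26  (by R33: P51, P38)
P10  (by R16: P30, P26)
P15  (by R22: P11, P10)
P39  (by R14: P15)
P47  (by R19: P39)

Yes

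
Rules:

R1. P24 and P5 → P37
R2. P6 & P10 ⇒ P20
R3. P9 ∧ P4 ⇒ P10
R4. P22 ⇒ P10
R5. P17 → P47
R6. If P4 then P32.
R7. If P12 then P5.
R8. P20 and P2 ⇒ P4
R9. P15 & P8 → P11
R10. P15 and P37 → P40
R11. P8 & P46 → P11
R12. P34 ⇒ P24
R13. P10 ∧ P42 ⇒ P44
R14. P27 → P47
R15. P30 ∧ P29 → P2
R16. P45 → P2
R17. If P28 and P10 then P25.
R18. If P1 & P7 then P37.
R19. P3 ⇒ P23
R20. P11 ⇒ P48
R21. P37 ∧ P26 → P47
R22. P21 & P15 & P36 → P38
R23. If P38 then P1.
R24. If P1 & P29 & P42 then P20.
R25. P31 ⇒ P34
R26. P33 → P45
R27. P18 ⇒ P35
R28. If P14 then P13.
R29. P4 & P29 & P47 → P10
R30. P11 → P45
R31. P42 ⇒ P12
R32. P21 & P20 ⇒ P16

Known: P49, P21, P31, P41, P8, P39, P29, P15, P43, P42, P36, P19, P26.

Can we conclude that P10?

Yes

P11  (by R9: P15, P8)
P38  (by R22: P21, P15, P36)
P1  (by R23: P38)
P20  (by R24: P1, P29, P42)
P34  (by R25: P31)
P45  (by R30: P11)
P12  (by R31: P42)
P5  (by R7: P12)
P24  (by R12: P34)
P2  (by R16: P45)
P37  (by R1: P24, P5)
P4  (by R8: P20, P2)
P47  (by R21: P37, P26)
P10  (by R29: P4, P29, P47)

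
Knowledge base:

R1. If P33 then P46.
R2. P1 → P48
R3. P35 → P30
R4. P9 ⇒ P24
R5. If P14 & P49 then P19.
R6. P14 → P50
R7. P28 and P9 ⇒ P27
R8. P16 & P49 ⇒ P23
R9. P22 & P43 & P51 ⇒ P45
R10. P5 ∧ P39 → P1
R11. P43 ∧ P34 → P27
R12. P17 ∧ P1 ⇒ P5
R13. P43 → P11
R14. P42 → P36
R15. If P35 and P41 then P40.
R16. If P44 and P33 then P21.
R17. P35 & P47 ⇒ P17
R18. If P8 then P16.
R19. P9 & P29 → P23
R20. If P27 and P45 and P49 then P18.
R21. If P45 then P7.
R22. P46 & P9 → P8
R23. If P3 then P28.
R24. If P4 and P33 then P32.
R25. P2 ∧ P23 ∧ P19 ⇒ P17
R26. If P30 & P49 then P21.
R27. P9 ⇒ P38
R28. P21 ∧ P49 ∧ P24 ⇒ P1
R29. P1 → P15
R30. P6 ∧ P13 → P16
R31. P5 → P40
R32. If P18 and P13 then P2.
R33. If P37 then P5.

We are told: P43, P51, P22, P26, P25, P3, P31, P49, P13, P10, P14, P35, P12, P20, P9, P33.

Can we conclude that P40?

Yes

P46  (by R1: P33)
P30  (by R3: P35)
P24  (by R4: P9)
P19  (by R5: P14, P49)
P45  (by R9: P22, P43, P51)
P8  (by R22: P46, P9)
P28  (by R23: P3)
P21  (by R26: P30, P49)
P1  (by R28: P21, P49, P24)
P27  (by R7: P28, P9)
P16  (by R18: P8)
P18  (by R20: P27, P45, P49)
P2  (by R32: P18, P13)
P23  (by R8: P16, P49)
P17  (by R25: P2, P23, P19)
P5  (by R12: P17, P1)
P40  (by R31: P5)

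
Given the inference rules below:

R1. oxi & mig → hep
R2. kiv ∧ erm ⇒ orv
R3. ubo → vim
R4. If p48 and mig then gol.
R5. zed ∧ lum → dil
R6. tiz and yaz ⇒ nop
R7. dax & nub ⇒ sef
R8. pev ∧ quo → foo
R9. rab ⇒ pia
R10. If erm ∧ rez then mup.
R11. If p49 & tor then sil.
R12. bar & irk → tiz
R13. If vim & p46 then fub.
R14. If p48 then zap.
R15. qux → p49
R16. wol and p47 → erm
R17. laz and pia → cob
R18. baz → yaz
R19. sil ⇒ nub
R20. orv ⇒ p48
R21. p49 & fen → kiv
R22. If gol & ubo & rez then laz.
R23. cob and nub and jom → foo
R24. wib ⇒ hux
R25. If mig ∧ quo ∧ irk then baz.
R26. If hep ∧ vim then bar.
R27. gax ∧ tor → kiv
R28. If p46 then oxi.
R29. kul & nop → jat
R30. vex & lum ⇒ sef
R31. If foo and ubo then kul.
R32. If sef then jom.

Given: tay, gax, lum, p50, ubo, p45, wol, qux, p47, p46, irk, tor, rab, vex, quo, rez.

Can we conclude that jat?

No

Forward chaining from the given facts derives: vim, pia, fub, p49, erm, kiv, oxi, sef, jom, orv, mup, sil, nub, p48, zap.
The only rule concluding jat is R29, which needs kul; that is never established.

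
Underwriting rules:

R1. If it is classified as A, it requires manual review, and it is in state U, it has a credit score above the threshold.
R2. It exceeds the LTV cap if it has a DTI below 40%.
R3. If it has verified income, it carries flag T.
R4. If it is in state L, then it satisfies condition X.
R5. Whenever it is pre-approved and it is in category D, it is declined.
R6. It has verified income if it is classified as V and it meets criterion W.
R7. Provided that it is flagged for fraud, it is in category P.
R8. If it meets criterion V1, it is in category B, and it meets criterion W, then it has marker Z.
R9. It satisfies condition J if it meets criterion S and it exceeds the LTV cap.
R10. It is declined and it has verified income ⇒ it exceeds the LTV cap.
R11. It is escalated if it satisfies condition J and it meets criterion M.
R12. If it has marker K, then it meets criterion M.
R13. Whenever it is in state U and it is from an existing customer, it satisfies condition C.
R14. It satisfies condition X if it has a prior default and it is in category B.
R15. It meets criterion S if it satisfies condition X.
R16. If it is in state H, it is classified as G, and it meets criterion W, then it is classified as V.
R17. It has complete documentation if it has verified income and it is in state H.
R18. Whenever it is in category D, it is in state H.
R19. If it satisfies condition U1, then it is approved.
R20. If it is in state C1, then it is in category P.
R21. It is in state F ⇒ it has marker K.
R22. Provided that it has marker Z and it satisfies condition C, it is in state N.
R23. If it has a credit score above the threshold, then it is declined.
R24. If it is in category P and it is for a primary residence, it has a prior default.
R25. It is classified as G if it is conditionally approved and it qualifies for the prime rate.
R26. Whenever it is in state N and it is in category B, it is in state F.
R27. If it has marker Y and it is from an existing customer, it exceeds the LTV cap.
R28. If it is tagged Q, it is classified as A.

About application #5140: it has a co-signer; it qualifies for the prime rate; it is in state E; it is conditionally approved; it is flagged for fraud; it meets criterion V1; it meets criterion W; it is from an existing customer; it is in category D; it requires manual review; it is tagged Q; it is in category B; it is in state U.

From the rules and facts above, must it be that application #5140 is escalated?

No

Forward chaining from the given facts derives: is in category P, has marker Z, satisfies condition C, is in state H, is in state N, is classified as G, is in state F, is classified as A, has a credit score above the threshold, is classified as V, has marker K, is declined, has verified income, exceeds the LTV cap, meets criterion M, has complete documentation, carries flag T.
The only rule concluding "it is escalated" is R11, which needs "it satisfies condition J"; that is never established.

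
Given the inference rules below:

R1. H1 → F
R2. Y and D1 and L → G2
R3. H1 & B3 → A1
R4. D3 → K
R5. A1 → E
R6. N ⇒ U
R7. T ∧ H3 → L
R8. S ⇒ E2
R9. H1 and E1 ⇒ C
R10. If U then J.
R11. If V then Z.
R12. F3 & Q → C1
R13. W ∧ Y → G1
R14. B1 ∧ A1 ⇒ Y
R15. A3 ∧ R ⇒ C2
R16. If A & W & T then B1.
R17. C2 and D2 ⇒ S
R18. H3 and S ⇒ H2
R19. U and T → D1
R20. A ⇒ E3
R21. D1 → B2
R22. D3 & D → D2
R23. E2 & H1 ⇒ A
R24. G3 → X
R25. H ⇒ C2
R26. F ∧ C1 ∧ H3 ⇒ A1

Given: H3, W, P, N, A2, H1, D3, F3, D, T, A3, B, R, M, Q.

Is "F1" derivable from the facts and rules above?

No

Forward chaining from the given facts derives: F, K, U, L, J, C1, C2, D1, B2, D2, A1, E, S, H2, E2, A, B1, E3, Y, G2, G1.
No rule has F1 as its conclusion, and it is not among the given facts.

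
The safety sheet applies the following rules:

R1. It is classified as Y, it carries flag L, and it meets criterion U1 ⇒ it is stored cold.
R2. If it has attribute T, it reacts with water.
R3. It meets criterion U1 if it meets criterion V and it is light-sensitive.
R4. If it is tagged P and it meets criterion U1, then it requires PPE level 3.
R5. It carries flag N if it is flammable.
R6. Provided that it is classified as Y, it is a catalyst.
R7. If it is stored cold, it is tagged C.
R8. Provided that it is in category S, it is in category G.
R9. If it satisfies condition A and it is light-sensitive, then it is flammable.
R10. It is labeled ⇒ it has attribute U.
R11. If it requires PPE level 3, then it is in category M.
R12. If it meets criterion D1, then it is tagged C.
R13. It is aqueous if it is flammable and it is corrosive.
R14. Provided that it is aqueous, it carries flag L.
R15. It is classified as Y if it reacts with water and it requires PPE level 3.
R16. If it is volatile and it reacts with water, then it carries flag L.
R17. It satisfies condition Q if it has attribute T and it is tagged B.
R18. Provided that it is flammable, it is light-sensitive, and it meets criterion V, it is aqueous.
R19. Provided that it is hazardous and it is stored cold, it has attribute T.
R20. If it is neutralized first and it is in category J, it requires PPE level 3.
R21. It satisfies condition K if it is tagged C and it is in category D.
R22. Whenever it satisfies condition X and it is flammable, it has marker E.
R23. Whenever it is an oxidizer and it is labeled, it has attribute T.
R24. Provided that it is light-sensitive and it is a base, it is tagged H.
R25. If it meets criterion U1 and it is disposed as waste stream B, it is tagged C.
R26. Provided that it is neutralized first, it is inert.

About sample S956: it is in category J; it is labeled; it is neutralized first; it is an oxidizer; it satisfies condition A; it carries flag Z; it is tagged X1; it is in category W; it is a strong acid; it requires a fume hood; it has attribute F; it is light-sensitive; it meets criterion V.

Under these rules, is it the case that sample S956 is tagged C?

Yes

By R3 (it meets criterion V, it is light-sensitive): it meets criterion U1.
By R9 (it satisfies condition A, it is light-sensitive): it is flammable.
By R18 (it is flammable, it is light-sensitive, it meets criterion V): it is aqueous.
By R20 (it is neutralized first, it is in category J): it requires PPE level 3.
By R23 (it is an oxidizer, it is labeled): it has attribute T.
By R2 (it has attribute T): it reacts with water.
By R14 (it is aqueous): it carries flag L.
By R15 (it reacts with water, it requires PPE level 3): it is classified as Y.
By R1 (it is classified as Y, it carries flag L, it meets criterion U1): it is stored cold.
By R7 (it is stored cold): it is tagged C.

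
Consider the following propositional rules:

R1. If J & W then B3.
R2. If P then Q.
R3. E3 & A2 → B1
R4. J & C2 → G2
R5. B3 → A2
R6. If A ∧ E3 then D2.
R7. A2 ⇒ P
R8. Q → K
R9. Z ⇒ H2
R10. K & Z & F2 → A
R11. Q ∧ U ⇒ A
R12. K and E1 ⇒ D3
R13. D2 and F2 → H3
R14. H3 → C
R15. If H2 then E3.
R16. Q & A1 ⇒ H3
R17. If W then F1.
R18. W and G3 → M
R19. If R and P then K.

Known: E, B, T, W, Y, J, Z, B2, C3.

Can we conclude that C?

Forward chaining from the given facts derives: B3, A2, P, H2, E3, F1, Q, B1, K.
The only rule concluding C is R14, which needs H3; that is never established.

No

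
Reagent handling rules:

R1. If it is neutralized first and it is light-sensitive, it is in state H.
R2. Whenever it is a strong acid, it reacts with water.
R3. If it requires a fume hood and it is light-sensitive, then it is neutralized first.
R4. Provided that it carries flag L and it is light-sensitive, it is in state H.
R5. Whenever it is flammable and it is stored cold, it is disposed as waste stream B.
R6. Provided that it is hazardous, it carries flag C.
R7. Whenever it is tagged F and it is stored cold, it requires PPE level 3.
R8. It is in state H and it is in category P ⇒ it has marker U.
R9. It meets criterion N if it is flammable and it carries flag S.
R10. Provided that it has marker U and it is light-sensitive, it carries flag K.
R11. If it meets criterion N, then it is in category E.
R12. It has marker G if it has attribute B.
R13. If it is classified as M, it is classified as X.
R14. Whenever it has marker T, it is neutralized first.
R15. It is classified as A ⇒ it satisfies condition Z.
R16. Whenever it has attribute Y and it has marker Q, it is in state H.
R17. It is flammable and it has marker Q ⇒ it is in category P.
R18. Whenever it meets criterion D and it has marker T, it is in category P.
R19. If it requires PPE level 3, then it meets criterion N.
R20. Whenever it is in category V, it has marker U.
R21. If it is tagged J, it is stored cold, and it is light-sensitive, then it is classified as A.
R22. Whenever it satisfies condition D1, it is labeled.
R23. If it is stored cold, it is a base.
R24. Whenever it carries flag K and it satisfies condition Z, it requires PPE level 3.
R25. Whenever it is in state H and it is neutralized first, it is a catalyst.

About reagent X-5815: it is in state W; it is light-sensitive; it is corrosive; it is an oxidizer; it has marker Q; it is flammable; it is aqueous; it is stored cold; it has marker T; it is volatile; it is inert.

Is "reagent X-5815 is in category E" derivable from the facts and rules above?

No

Forward chaining from the given facts derives: is disposed as waste stream B, is neutralized first, is in category P, is a base, is in state H, has marker U, carries flag K, is a catalyst.
The only rule concluding "it is in category E" is R11, which needs "it meets criterion N"; that is never established.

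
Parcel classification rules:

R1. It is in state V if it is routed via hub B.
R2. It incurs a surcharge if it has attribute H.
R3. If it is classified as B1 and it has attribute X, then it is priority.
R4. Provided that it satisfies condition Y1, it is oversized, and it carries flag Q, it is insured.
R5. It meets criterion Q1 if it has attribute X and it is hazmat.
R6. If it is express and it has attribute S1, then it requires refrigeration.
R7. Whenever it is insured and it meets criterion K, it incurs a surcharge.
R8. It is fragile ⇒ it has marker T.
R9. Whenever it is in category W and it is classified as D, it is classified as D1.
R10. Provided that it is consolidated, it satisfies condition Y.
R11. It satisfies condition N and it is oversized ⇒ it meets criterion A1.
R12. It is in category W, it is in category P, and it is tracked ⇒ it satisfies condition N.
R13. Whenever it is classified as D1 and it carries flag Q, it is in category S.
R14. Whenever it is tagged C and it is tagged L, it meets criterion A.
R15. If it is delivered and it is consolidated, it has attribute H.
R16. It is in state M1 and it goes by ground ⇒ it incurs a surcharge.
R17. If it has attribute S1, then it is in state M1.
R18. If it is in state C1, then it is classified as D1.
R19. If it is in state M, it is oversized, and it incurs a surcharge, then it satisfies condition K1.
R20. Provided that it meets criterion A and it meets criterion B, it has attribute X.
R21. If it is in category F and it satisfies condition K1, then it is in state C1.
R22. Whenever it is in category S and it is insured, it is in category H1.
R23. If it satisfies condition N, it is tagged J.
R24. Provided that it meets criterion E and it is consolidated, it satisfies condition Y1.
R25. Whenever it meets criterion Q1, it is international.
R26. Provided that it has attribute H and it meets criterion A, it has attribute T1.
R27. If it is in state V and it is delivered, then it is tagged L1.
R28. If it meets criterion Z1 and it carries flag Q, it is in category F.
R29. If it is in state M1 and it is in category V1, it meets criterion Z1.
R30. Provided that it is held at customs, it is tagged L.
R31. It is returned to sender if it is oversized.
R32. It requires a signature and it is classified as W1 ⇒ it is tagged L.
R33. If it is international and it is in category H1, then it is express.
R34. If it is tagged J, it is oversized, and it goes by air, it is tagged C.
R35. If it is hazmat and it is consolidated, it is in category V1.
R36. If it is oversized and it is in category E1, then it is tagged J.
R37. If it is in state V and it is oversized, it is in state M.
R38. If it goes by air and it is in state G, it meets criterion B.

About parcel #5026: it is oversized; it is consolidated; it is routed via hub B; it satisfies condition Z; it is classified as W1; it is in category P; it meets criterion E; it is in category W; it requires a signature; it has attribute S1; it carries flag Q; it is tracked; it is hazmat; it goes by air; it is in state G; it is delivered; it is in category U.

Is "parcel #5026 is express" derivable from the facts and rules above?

By R1 (it is routed via hub B): it is in state V.
By R12 (it is in category W, it is in category P, it is tracked): it satisfies condition N.
By R15 (it is delivered, it is consolidated): it has attribute H.
By R17 (it has attribute S1): it is in state M1.
By R23 (it satisfies condition N): it is tagged J.
By R24 (it meets criterion E, it is consolidated): it satisfies condition Y1.
By R32 (it requires a signature, it is classified as W1): it is tagged L.
By R34 (it is tagged J, it is oversized, it goes by air): it is tagged C.
By R35 (it is hazmat, it is consolidated): it is in category V1.
By R37 (it is in state V, it is oversized): it is in state M.
By R38 (it goes by air, it is in state G): it meets criterion B.
By R2 (it has attribute H): it incurs a surcharge.
By R4 (it satisfies condition Y1, it is oversized, it carries flag Q): it is insured.
By R14 (it is tagged C, it is tagged L): it meets criterion A.
By R19 (it is in state M, it is oversized, it incurs a surcharge): it satisfies condition K1.
By R20 (it meets criterion A, it meets criterion B): it has attribute X.
By R29 (it is in state M1, it is in category V1): it meets criterion Z1.
By R5 (it has attribute X, it is hazmat): it meets criterion Q1.
By R25 (it meets criterion Q1): it is international.
By R28 (it meets criterion Z1, it carries flag Q): it is in category F.
By R21 (it is in category F, it satisfies condition K1): it is in state C1.
By R18 (it is in state C1): it is classified as D1.
By R13 (it is classified as D1, it carries flag Q): it is in category S.
By R22 (it is in category S, it is insured): it is in category H1.
By R33 (it is international, it is in category H1): it is express.

Yes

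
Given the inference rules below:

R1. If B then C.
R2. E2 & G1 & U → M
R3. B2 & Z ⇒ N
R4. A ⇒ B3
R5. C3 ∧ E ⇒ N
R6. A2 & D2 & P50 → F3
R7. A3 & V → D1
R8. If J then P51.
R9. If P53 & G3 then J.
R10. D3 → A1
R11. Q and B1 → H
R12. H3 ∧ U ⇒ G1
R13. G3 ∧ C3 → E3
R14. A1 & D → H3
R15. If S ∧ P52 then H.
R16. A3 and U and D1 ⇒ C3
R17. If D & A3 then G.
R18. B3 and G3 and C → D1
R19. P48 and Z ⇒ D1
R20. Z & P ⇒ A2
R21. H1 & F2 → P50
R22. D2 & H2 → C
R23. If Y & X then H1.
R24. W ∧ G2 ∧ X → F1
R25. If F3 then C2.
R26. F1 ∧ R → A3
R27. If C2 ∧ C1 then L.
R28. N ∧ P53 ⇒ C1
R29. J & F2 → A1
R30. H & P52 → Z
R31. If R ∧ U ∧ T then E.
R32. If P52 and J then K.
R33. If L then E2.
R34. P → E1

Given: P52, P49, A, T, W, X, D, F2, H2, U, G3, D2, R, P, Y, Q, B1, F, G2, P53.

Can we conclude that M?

Yes

B3  (by R4: A)
J  (by R9: P53, G3)
H  (by R11: Q, B1)
C  (by R22: D2, H2)
H1  (by R23: Y, X)
F1  (by R24: W, G2, X)
A3  (by R26: F1, R)
A1  (by R29: J, F2)
Z  (by R30: H, P52)
E  (by R31: R, U, T)
H3  (by R14: A1, D)
D1  (by R18: B3, G3, C)
A2  (by R20: Z, P)
P50  (by R21: H1, F2)
F3  (by R6: A2, D2, P50)
G1  (by R12: H3, U)
C3  (by R16: A3, U, D1)
C2  (by R25: F3)
N  (by R5: C3, E)
C1  (by R28: N, P53)
L  (by R27: C2, C1)
E2  (by R33: L)
M  (by R2: E2, G1, U)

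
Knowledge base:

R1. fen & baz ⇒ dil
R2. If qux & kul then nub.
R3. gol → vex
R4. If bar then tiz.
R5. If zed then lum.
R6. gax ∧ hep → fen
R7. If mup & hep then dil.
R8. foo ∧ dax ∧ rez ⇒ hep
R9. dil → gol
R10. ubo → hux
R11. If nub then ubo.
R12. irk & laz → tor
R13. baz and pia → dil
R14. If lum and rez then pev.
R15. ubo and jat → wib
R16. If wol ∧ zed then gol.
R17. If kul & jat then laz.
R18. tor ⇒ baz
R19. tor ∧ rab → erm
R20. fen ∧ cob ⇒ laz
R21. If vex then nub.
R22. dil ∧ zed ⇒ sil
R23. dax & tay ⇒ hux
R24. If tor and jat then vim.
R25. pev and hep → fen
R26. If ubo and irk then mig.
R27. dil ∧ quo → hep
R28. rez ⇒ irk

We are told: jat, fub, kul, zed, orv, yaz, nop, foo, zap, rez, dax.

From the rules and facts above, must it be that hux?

lum  (by R5: zed)
hep  (by R8: foo, dax, rez)
pev  (by R14: lum, rez)
laz  (by R17: kul, jat)
fen  (by R25: pev, hep)
irk  (by R28: rez)
tor  (by R12: irk, laz)
baz  (by R18: tor)
dil  (by R1: fen, baz)
gol  (by R9: dil)
vex  (by R3: gol)
nub  (by R21: vex)
ubo  (by R11: nub)
hux  (by R10: ubo)

Yes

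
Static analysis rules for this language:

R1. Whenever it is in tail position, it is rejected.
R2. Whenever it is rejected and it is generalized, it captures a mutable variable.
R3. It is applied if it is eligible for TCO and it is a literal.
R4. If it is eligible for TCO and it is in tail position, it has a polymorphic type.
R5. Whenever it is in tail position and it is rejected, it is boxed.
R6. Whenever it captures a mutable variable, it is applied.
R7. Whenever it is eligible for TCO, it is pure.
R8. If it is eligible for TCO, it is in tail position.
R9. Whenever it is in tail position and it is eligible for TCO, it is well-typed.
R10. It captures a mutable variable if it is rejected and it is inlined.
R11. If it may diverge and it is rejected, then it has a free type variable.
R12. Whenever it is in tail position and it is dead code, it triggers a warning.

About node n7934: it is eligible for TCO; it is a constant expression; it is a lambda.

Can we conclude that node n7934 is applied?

Forward chaining from the given facts derives: is pure, is in tail position, is well-typed, is rejected, has a polymorphic type, is boxed.
Rules concluding "it is applied": R3 needs "it is a literal"; R6 needs "it captures a mutable variable" — none of these are established.

No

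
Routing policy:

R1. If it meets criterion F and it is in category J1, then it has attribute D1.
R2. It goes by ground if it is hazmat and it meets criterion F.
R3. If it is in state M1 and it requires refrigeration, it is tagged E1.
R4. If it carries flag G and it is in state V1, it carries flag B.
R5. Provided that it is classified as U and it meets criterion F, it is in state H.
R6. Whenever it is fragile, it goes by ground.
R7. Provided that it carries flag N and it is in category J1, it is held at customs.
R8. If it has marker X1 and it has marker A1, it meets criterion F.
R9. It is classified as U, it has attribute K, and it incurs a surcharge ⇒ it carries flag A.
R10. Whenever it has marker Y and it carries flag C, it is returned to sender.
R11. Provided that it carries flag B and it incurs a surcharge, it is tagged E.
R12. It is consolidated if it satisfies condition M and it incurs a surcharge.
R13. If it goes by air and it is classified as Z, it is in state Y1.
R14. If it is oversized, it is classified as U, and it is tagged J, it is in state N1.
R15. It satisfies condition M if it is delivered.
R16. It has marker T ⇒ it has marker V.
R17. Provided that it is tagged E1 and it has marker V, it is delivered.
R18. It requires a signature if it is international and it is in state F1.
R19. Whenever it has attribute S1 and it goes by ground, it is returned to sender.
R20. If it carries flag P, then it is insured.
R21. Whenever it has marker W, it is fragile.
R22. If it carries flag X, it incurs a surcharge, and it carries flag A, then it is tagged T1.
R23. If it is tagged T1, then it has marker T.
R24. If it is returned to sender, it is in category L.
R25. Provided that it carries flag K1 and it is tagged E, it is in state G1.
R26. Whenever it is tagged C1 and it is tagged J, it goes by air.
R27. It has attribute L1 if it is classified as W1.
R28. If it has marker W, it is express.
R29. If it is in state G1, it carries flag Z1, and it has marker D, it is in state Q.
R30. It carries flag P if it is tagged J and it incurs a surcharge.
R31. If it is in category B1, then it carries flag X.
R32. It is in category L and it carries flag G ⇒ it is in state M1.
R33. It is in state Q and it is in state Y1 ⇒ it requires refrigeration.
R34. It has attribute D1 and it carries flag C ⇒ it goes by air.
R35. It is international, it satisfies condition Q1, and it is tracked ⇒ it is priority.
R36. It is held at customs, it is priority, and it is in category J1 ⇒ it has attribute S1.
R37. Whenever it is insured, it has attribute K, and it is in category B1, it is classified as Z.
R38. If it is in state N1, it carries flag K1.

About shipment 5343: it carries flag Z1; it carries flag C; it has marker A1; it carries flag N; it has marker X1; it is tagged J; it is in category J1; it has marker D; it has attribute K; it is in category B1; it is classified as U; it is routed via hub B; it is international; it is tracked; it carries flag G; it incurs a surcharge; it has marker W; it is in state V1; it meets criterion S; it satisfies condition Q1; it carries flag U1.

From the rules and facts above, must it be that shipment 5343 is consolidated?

No

Forward chaining from the given facts derives: carries flag B, is held at customs, meets criterion F, carries flag A, is tagged E, is fragile, is express, carries flag P, carries flag X, is priority, has attribute S1, has attribute D1, is in state H, goes by ground, is returned to sender, is insured, is tagged T1, has marker T, is in category L, is in state M1, goes by air, is classified as Z, is in state Y1, has marker V.
The only rule concluding "it is consolidated" is R12, which needs "it satisfies condition M"; that is never established.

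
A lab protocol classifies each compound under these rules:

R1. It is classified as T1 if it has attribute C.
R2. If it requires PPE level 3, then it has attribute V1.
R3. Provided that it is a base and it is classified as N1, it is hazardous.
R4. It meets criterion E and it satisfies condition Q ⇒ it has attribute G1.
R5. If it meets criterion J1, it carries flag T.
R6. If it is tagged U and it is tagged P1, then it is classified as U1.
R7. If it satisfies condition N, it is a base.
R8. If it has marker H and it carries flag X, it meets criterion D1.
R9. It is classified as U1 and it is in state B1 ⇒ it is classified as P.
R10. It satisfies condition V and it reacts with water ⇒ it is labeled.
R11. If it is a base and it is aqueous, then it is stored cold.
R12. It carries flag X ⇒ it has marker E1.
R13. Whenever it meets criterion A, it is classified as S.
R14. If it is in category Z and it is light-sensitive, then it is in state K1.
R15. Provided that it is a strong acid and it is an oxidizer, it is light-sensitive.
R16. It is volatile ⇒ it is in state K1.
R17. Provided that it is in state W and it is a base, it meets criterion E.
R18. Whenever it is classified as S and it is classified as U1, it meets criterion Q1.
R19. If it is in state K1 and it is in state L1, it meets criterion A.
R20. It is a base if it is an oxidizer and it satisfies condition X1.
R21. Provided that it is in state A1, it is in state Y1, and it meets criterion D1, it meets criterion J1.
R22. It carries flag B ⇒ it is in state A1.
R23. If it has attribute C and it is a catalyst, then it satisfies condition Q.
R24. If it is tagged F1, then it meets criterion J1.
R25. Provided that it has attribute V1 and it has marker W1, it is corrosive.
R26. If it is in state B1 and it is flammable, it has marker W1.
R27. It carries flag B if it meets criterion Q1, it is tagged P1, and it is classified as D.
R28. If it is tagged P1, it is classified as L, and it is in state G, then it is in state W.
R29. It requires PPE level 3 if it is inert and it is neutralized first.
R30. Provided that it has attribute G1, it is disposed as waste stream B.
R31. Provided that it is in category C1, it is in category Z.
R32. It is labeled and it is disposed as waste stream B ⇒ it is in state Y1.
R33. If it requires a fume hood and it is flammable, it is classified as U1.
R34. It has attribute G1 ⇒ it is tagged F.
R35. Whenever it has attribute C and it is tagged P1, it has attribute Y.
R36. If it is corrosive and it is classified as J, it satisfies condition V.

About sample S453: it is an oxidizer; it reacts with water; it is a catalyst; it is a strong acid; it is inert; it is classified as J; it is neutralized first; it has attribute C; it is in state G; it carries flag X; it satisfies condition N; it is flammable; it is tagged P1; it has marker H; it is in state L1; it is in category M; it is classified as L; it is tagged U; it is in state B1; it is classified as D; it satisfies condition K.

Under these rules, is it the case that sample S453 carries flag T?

Forward chaining from the given facts derives: is classified as T1, is classified as U1, is a base, meets criterion D1, is classified as P, has marker E1, is light-sensitive, satisfies condition Q, has marker W1, is in state W, requires PPE level 3, has attribute Y, has attribute V1, meets criterion E, is corrosive, satisfies condition V, has attribute G1, is labeled, is disposed as waste stream B, is in state Y1, is tagged F.
The only rule concluding "it carries flag T" is R5, which needs "it meets criterion J1"; that is never established.

No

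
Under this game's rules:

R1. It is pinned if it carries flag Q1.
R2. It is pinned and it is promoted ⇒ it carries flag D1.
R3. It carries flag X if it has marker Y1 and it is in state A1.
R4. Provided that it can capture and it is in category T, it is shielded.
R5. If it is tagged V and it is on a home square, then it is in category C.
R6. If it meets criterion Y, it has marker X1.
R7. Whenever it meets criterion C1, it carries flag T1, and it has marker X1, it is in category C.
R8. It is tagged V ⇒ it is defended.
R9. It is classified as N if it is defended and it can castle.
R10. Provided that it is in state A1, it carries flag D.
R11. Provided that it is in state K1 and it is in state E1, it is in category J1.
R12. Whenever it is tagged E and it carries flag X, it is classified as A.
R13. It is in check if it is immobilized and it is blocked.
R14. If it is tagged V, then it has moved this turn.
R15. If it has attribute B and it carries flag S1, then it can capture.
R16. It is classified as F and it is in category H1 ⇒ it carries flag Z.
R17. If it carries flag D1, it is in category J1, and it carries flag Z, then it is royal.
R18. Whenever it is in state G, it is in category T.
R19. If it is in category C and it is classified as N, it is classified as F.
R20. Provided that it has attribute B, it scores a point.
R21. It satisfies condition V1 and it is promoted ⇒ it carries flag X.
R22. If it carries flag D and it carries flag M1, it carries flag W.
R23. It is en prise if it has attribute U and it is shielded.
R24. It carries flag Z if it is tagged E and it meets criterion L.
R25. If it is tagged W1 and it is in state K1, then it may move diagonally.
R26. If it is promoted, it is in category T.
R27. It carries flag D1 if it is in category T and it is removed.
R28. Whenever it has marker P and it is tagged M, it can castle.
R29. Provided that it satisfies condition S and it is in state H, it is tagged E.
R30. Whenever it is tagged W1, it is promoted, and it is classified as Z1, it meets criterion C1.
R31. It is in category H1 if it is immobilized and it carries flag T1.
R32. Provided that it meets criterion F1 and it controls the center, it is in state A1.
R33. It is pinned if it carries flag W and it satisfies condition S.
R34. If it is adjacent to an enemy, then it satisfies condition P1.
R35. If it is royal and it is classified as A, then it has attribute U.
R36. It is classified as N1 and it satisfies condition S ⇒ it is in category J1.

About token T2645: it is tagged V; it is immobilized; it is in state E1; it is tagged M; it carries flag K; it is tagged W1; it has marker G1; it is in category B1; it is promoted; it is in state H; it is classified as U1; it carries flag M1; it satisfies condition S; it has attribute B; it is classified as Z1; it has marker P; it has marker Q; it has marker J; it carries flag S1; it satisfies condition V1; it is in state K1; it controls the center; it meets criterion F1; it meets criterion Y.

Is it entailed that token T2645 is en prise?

No

Forward chaining from the given facts derives: has marker X1, is defended, is in category J1, has moved this turn, can capture, scores a point, carries flag X, may move diagonally, is in category T, can castle, is tagged E, meets criterion C1, is in state A1, is shielded, is classified as N, carries flag D, is classified as A, carries flag W, is pinned, carries flag D1.
The only rule concluding "it is en prise" is R23, which needs "it has attribute U"; that is never established.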